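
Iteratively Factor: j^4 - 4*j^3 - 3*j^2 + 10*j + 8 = (j - 2)*(j^3 - 2*j^2 - 7*j - 4) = (j - 2)*(j + 1)*(j^2 - 3*j - 4) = (j - 2)*(j + 1)^2*(j - 4)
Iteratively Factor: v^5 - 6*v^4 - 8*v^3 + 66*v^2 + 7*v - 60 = (v - 1)*(v^4 - 5*v^3 - 13*v^2 + 53*v + 60) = (v - 1)*(v + 3)*(v^3 - 8*v^2 + 11*v + 20) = (v - 1)*(v + 1)*(v + 3)*(v^2 - 9*v + 20) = (v - 5)*(v - 1)*(v + 1)*(v + 3)*(v - 4)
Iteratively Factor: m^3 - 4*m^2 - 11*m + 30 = (m - 2)*(m^2 - 2*m - 15) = (m - 5)*(m - 2)*(m + 3)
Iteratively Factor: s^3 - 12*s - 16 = (s - 4)*(s^2 + 4*s + 4) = (s - 4)*(s + 2)*(s + 2)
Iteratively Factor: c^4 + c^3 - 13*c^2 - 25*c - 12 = (c + 3)*(c^3 - 2*c^2 - 7*c - 4) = (c - 4)*(c + 3)*(c^2 + 2*c + 1) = (c - 4)*(c + 1)*(c + 3)*(c + 1)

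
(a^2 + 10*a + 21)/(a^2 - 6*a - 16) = (a^2 + 10*a + 21)/(a^2 - 6*a - 16)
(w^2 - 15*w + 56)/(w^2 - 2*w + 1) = (w^2 - 15*w + 56)/(w^2 - 2*w + 1)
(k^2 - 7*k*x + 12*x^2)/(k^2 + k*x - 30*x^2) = (k^2 - 7*k*x + 12*x^2)/(k^2 + k*x - 30*x^2)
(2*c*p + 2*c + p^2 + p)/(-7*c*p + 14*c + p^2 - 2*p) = (2*c*p + 2*c + p^2 + p)/(-7*c*p + 14*c + p^2 - 2*p)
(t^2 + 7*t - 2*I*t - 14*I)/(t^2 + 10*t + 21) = (t - 2*I)/(t + 3)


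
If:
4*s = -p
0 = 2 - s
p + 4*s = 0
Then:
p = -8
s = 2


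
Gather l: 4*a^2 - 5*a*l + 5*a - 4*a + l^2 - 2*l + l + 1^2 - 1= 4*a^2 + a + l^2 + l*(-5*a - 1)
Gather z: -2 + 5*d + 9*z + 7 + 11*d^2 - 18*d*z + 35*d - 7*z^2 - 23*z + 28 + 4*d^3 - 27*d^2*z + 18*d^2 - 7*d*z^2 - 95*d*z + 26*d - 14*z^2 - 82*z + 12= 4*d^3 + 29*d^2 + 66*d + z^2*(-7*d - 21) + z*(-27*d^2 - 113*d - 96) + 45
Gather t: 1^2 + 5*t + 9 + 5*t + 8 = 10*t + 18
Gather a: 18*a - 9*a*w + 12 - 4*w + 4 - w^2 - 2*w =a*(18 - 9*w) - w^2 - 6*w + 16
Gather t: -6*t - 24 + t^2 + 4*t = t^2 - 2*t - 24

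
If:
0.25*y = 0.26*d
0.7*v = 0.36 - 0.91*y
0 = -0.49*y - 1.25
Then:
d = -2.45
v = 3.83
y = -2.55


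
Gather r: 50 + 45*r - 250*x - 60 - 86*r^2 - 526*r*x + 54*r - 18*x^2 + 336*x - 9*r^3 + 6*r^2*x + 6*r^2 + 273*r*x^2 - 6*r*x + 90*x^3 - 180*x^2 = -9*r^3 + r^2*(6*x - 80) + r*(273*x^2 - 532*x + 99) + 90*x^3 - 198*x^2 + 86*x - 10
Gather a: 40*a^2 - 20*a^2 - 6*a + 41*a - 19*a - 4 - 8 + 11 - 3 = 20*a^2 + 16*a - 4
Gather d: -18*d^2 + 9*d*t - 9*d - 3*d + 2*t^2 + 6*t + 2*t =-18*d^2 + d*(9*t - 12) + 2*t^2 + 8*t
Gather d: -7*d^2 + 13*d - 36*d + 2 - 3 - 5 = -7*d^2 - 23*d - 6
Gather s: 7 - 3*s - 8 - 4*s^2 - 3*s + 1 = -4*s^2 - 6*s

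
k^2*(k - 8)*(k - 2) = k^4 - 10*k^3 + 16*k^2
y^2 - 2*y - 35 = (y - 7)*(y + 5)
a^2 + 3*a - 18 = (a - 3)*(a + 6)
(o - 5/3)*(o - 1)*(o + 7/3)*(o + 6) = o^4 + 17*o^3/3 - 59*o^2/9 - 211*o/9 + 70/3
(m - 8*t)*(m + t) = m^2 - 7*m*t - 8*t^2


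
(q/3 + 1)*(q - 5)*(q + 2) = q^3/3 - 19*q/3 - 10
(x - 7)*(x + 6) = x^2 - x - 42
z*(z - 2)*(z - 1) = z^3 - 3*z^2 + 2*z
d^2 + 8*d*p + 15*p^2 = (d + 3*p)*(d + 5*p)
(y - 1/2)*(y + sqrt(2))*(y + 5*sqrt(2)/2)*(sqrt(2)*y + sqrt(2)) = sqrt(2)*y^4 + sqrt(2)*y^3/2 + 7*y^3 + 7*y^2/2 + 9*sqrt(2)*y^2/2 - 7*y/2 + 5*sqrt(2)*y/2 - 5*sqrt(2)/2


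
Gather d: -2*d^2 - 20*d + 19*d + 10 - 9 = -2*d^2 - d + 1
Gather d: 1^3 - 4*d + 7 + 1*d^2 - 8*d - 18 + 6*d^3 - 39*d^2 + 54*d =6*d^3 - 38*d^2 + 42*d - 10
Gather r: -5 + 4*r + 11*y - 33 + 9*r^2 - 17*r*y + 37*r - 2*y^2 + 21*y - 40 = 9*r^2 + r*(41 - 17*y) - 2*y^2 + 32*y - 78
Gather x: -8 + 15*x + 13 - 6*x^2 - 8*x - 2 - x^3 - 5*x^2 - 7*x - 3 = -x^3 - 11*x^2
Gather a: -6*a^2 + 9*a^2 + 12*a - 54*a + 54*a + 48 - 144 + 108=3*a^2 + 12*a + 12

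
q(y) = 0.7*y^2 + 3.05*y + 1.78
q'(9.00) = 15.65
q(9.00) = 85.93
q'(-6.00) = -5.35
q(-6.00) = 8.68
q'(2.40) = 6.41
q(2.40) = 13.13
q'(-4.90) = -3.81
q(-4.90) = 3.64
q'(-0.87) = 1.83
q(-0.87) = -0.34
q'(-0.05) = 2.98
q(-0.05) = 1.63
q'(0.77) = 4.13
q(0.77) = 4.54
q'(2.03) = 5.89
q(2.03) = 10.86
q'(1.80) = 5.57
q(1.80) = 9.54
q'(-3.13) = -1.33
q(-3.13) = -0.91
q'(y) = 1.4*y + 3.05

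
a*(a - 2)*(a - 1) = a^3 - 3*a^2 + 2*a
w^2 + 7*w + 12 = (w + 3)*(w + 4)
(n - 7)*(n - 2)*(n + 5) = n^3 - 4*n^2 - 31*n + 70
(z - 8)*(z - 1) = z^2 - 9*z + 8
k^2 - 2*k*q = k*(k - 2*q)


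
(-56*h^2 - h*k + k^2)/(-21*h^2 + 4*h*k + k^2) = (8*h - k)/(3*h - k)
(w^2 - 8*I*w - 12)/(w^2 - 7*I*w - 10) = (w - 6*I)/(w - 5*I)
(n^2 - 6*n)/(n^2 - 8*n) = (n - 6)/(n - 8)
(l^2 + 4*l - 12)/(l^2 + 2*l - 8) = (l + 6)/(l + 4)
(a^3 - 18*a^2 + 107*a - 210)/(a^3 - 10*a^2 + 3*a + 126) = (a - 5)/(a + 3)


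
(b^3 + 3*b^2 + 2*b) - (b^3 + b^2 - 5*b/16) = 2*b^2 + 37*b/16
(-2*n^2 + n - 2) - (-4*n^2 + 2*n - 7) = 2*n^2 - n + 5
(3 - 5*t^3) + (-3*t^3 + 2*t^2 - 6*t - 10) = -8*t^3 + 2*t^2 - 6*t - 7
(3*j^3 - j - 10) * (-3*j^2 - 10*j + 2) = -9*j^5 - 30*j^4 + 9*j^3 + 40*j^2 + 98*j - 20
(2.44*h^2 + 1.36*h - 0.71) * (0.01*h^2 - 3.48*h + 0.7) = 0.0244*h^4 - 8.4776*h^3 - 3.0319*h^2 + 3.4228*h - 0.497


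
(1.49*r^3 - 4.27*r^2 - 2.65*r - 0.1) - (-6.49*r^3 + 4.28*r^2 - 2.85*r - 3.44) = 7.98*r^3 - 8.55*r^2 + 0.2*r + 3.34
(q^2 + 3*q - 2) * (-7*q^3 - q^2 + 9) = -7*q^5 - 22*q^4 + 11*q^3 + 11*q^2 + 27*q - 18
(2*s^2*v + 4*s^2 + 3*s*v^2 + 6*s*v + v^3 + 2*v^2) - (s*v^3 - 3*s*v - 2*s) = 2*s^2*v + 4*s^2 - s*v^3 + 3*s*v^2 + 9*s*v + 2*s + v^3 + 2*v^2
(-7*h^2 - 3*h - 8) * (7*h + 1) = -49*h^3 - 28*h^2 - 59*h - 8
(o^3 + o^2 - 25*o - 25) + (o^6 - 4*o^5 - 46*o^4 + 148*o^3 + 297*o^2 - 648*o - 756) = o^6 - 4*o^5 - 46*o^4 + 149*o^3 + 298*o^2 - 673*o - 781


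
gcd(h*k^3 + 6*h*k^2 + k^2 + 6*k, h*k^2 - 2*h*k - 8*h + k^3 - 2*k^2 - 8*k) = 1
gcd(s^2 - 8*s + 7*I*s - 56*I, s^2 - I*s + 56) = s + 7*I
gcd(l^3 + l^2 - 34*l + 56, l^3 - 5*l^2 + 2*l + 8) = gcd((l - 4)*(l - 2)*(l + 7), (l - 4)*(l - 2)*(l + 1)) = l^2 - 6*l + 8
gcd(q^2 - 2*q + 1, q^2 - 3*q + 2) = q - 1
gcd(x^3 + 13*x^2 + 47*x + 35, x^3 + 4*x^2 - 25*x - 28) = x^2 + 8*x + 7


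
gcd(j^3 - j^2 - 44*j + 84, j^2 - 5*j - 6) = j - 6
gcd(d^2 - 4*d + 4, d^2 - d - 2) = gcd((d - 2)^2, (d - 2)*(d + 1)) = d - 2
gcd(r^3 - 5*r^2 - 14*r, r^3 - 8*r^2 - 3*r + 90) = 1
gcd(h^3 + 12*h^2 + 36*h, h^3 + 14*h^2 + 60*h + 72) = h^2 + 12*h + 36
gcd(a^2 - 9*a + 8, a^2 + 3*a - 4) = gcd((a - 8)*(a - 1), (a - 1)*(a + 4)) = a - 1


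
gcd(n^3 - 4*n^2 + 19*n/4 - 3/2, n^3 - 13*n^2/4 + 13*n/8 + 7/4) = n - 2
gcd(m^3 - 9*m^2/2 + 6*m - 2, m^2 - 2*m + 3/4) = m - 1/2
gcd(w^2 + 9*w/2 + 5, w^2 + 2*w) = w + 2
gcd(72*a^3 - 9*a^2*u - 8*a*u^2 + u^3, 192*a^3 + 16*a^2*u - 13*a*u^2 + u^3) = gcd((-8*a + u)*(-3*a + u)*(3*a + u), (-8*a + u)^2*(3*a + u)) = -24*a^2 - 5*a*u + u^2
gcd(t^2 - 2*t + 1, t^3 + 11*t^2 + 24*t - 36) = t - 1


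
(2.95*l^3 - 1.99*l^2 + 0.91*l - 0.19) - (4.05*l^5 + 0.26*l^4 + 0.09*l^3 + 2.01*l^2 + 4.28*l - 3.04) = -4.05*l^5 - 0.26*l^4 + 2.86*l^3 - 4.0*l^2 - 3.37*l + 2.85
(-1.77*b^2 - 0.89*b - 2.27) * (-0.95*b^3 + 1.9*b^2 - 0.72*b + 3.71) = 1.6815*b^5 - 2.5175*b^4 + 1.7399*b^3 - 10.2389*b^2 - 1.6675*b - 8.4217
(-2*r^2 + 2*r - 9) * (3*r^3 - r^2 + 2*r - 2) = -6*r^5 + 8*r^4 - 33*r^3 + 17*r^2 - 22*r + 18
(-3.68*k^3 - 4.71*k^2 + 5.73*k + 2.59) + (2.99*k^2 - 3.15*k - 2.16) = -3.68*k^3 - 1.72*k^2 + 2.58*k + 0.43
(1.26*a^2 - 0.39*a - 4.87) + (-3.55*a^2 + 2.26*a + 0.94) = -2.29*a^2 + 1.87*a - 3.93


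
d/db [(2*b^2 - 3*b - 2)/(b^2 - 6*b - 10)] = 9*(-b^2 - 4*b + 2)/(b^4 - 12*b^3 + 16*b^2 + 120*b + 100)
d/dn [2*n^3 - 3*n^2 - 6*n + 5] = 6*n^2 - 6*n - 6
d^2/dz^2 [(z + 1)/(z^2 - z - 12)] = 2*(-3*z*(-z^2 + z + 12) - (z + 1)*(2*z - 1)^2)/(-z^2 + z + 12)^3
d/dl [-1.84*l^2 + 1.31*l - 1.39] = 1.31 - 3.68*l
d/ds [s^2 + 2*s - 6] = 2*s + 2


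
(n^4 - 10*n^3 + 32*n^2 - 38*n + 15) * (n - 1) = n^5 - 11*n^4 + 42*n^3 - 70*n^2 + 53*n - 15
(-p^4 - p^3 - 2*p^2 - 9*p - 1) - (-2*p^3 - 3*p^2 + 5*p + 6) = -p^4 + p^3 + p^2 - 14*p - 7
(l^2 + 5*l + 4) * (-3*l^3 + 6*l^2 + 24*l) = -3*l^5 - 9*l^4 + 42*l^3 + 144*l^2 + 96*l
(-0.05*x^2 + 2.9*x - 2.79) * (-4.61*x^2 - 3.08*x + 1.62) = 0.2305*x^4 - 13.215*x^3 + 3.8489*x^2 + 13.2912*x - 4.5198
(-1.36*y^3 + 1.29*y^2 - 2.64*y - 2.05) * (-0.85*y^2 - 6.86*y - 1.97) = 1.156*y^5 + 8.2331*y^4 - 3.9262*y^3 + 17.3116*y^2 + 19.2638*y + 4.0385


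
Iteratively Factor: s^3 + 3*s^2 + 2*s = (s + 1)*(s^2 + 2*s) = s*(s + 1)*(s + 2)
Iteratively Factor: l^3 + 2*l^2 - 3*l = (l + 3)*(l^2 - l) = (l - 1)*(l + 3)*(l)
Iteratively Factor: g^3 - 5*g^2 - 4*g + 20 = (g + 2)*(g^2 - 7*g + 10) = (g - 2)*(g + 2)*(g - 5)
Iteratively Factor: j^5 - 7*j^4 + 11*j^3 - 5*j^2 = (j - 1)*(j^4 - 6*j^3 + 5*j^2) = (j - 5)*(j - 1)*(j^3 - j^2) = j*(j - 5)*(j - 1)*(j^2 - j) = j*(j - 5)*(j - 1)^2*(j)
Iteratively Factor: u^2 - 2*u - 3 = (u - 3)*(u + 1)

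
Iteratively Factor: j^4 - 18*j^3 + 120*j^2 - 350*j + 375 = (j - 5)*(j^3 - 13*j^2 + 55*j - 75) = (j - 5)*(j - 3)*(j^2 - 10*j + 25) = (j - 5)^2*(j - 3)*(j - 5)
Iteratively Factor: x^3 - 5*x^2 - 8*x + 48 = (x + 3)*(x^2 - 8*x + 16) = (x - 4)*(x + 3)*(x - 4)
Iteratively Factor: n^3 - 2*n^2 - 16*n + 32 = (n + 4)*(n^2 - 6*n + 8) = (n - 2)*(n + 4)*(n - 4)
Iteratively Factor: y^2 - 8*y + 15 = (y - 5)*(y - 3)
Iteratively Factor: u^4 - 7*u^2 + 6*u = (u - 2)*(u^3 + 2*u^2 - 3*u) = u*(u - 2)*(u^2 + 2*u - 3) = u*(u - 2)*(u + 3)*(u - 1)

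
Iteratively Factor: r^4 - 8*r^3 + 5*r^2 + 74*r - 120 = (r - 4)*(r^3 - 4*r^2 - 11*r + 30) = (r - 5)*(r - 4)*(r^2 + r - 6) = (r - 5)*(r - 4)*(r - 2)*(r + 3)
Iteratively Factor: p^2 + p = (p + 1)*(p)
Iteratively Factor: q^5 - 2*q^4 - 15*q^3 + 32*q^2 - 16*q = (q)*(q^4 - 2*q^3 - 15*q^2 + 32*q - 16) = q*(q - 1)*(q^3 - q^2 - 16*q + 16) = q*(q - 4)*(q - 1)*(q^2 + 3*q - 4) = q*(q - 4)*(q - 1)^2*(q + 4)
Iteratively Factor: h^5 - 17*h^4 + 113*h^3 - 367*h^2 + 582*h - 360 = (h - 3)*(h^4 - 14*h^3 + 71*h^2 - 154*h + 120) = (h - 4)*(h - 3)*(h^3 - 10*h^2 + 31*h - 30) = (h - 4)*(h - 3)^2*(h^2 - 7*h + 10) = (h - 5)*(h - 4)*(h - 3)^2*(h - 2)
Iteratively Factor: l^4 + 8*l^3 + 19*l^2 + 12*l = (l + 1)*(l^3 + 7*l^2 + 12*l) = (l + 1)*(l + 4)*(l^2 + 3*l) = (l + 1)*(l + 3)*(l + 4)*(l)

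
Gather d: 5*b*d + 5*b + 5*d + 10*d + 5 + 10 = 5*b + d*(5*b + 15) + 15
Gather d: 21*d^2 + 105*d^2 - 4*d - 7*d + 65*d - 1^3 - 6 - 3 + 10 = 126*d^2 + 54*d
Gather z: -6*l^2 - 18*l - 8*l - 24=-6*l^2 - 26*l - 24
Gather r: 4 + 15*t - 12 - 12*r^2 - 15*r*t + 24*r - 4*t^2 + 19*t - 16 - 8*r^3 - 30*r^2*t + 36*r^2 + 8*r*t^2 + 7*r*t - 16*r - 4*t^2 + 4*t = -8*r^3 + r^2*(24 - 30*t) + r*(8*t^2 - 8*t + 8) - 8*t^2 + 38*t - 24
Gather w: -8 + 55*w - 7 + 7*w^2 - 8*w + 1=7*w^2 + 47*w - 14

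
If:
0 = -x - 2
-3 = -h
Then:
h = 3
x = -2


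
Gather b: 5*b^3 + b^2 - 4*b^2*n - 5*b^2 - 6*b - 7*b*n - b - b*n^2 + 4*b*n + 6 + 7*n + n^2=5*b^3 + b^2*(-4*n - 4) + b*(-n^2 - 3*n - 7) + n^2 + 7*n + 6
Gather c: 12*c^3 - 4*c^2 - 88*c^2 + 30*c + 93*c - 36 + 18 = 12*c^3 - 92*c^2 + 123*c - 18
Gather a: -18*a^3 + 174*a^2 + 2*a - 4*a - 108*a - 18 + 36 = -18*a^3 + 174*a^2 - 110*a + 18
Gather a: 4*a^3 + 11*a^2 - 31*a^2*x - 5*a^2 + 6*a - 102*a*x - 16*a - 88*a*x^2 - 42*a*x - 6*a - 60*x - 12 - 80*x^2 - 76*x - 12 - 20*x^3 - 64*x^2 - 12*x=4*a^3 + a^2*(6 - 31*x) + a*(-88*x^2 - 144*x - 16) - 20*x^3 - 144*x^2 - 148*x - 24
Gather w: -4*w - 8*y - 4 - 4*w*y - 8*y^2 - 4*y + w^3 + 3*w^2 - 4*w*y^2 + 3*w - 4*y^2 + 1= w^3 + 3*w^2 + w*(-4*y^2 - 4*y - 1) - 12*y^2 - 12*y - 3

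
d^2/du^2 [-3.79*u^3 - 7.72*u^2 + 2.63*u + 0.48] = -22.74*u - 15.44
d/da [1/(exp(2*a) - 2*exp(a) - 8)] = 2*(1 - exp(a))*exp(a)/(-exp(2*a) + 2*exp(a) + 8)^2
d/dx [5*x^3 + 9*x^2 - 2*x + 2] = 15*x^2 + 18*x - 2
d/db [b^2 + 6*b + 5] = 2*b + 6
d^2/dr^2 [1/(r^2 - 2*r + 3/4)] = 32*(-4*r^2 + 8*r + 16*(r - 1)^2 - 3)/(4*r^2 - 8*r + 3)^3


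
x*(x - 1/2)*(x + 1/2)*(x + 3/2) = x^4 + 3*x^3/2 - x^2/4 - 3*x/8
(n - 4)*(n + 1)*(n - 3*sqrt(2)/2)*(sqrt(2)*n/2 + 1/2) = sqrt(2)*n^4/2 - 3*sqrt(2)*n^3/2 - n^3 - 11*sqrt(2)*n^2/4 + 3*n^2 + 9*sqrt(2)*n/4 + 4*n + 3*sqrt(2)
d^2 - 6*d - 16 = (d - 8)*(d + 2)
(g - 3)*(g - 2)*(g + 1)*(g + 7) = g^4 + 3*g^3 - 27*g^2 + 13*g + 42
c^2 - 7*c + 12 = (c - 4)*(c - 3)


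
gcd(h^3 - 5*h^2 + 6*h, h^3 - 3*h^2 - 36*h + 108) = h - 3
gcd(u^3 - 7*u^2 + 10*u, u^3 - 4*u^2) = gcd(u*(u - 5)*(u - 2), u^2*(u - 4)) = u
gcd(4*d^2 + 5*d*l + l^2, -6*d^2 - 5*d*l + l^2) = d + l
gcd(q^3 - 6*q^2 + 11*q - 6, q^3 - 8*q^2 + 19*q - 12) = q^2 - 4*q + 3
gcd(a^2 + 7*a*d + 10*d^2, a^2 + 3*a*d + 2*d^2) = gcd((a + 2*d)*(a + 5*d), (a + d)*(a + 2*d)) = a + 2*d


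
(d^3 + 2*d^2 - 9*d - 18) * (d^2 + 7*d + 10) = d^5 + 9*d^4 + 15*d^3 - 61*d^2 - 216*d - 180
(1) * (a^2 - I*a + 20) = a^2 - I*a + 20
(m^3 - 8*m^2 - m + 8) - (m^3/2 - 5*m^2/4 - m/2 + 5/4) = m^3/2 - 27*m^2/4 - m/2 + 27/4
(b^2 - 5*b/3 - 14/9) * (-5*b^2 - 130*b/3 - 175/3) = -5*b^4 - 35*b^3 + 65*b^2/3 + 4445*b/27 + 2450/27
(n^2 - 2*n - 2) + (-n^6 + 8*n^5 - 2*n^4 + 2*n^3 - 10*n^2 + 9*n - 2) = -n^6 + 8*n^5 - 2*n^4 + 2*n^3 - 9*n^2 + 7*n - 4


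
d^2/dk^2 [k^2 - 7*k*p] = 2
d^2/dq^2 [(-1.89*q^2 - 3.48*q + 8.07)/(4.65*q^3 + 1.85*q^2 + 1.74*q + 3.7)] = (-81.73305*q^6 - 451.4778*q^5 + 2006.05464*q^4 + 1610.65968*q^3 + 1353.58677*q^2 - 534.27852*q - 68.552556)/(100.544625*q^9 + 120.004875*q^8 + 160.613325*q^7 + 336.151475*q^6 + 251.07597*q^5 + 234.41313*q^4 + 267.705324*q^3 + 109.58586*q^2 + 71.4618*q + 50.653)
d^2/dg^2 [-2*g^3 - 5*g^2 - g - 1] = -12*g - 10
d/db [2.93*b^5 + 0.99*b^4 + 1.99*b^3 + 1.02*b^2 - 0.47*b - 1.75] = 14.65*b^4 + 3.96*b^3 + 5.97*b^2 + 2.04*b - 0.47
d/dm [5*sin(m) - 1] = 5*cos(m)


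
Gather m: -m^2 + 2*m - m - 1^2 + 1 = -m^2 + m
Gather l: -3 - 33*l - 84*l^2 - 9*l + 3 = -84*l^2 - 42*l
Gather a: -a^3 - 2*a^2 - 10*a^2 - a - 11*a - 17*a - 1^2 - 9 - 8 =-a^3 - 12*a^2 - 29*a - 18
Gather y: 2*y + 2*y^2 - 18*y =2*y^2 - 16*y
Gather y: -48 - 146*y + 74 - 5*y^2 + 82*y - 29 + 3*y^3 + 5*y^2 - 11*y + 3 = 3*y^3 - 75*y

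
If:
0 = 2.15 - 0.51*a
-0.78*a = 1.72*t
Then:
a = 4.22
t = -1.91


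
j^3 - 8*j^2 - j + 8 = (j - 8)*(j - 1)*(j + 1)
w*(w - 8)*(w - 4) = w^3 - 12*w^2 + 32*w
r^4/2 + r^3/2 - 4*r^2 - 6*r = r*(r/2 + 1)*(r - 3)*(r + 2)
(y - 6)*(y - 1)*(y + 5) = y^3 - 2*y^2 - 29*y + 30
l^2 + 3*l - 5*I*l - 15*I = (l + 3)*(l - 5*I)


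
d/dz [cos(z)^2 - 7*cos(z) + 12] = (7 - 2*cos(z))*sin(z)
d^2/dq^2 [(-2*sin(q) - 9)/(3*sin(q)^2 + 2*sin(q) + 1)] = 2*(9*sin(q)^5 + 156*sin(q)^4 + 45*sin(q)^3 - 281*sin(q)^2 - 152*sin(q) - 5)/(3*sin(q)^2 + 2*sin(q) + 1)^3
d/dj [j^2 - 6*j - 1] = 2*j - 6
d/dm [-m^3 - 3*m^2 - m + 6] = -3*m^2 - 6*m - 1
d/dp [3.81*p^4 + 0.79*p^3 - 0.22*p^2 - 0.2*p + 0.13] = 15.24*p^3 + 2.37*p^2 - 0.44*p - 0.2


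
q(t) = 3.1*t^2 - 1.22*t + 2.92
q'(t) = 6.2*t - 1.22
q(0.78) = 3.85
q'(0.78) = 3.62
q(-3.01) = 34.68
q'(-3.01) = -19.88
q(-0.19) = 3.26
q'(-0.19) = -2.40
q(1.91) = 11.90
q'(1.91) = 10.62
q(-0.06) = 3.00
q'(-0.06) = -1.59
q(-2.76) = 29.90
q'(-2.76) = -18.33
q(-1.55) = 12.26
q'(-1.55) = -10.83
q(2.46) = 18.68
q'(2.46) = 14.03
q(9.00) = 243.04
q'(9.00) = 54.58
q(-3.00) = 34.48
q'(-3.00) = -19.82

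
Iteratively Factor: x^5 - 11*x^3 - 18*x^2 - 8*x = (x)*(x^4 - 11*x^2 - 18*x - 8) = x*(x + 1)*(x^3 - x^2 - 10*x - 8) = x*(x + 1)*(x + 2)*(x^2 - 3*x - 4) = x*(x + 1)^2*(x + 2)*(x - 4)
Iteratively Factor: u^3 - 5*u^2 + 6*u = (u - 2)*(u^2 - 3*u) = u*(u - 2)*(u - 3)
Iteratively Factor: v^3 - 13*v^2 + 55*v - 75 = (v - 3)*(v^2 - 10*v + 25) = (v - 5)*(v - 3)*(v - 5)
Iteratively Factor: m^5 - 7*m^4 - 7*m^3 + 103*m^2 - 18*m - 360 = (m - 4)*(m^4 - 3*m^3 - 19*m^2 + 27*m + 90) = (m - 4)*(m + 3)*(m^3 - 6*m^2 - m + 30) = (m - 4)*(m + 2)*(m + 3)*(m^2 - 8*m + 15) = (m - 5)*(m - 4)*(m + 2)*(m + 3)*(m - 3)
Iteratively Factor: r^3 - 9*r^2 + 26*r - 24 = (r - 4)*(r^2 - 5*r + 6) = (r - 4)*(r - 2)*(r - 3)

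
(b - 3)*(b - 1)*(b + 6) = b^3 + 2*b^2 - 21*b + 18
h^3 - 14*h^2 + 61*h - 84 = (h - 7)*(h - 4)*(h - 3)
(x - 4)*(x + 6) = x^2 + 2*x - 24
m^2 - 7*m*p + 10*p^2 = (m - 5*p)*(m - 2*p)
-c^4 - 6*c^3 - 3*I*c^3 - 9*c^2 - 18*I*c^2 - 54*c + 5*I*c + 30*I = (c + 6)*(c + 5*I)*(I*c + 1)^2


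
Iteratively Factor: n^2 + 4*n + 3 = (n + 1)*(n + 3)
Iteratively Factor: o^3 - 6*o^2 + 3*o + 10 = (o + 1)*(o^2 - 7*o + 10) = (o - 5)*(o + 1)*(o - 2)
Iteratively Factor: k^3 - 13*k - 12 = (k - 4)*(k^2 + 4*k + 3) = (k - 4)*(k + 3)*(k + 1)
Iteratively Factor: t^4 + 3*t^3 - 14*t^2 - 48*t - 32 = (t + 2)*(t^3 + t^2 - 16*t - 16) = (t + 1)*(t + 2)*(t^2 - 16) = (t - 4)*(t + 1)*(t + 2)*(t + 4)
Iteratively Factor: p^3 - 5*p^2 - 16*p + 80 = (p + 4)*(p^2 - 9*p + 20) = (p - 4)*(p + 4)*(p - 5)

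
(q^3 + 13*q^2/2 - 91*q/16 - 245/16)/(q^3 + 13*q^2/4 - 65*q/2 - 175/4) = (q - 7/4)/(q - 5)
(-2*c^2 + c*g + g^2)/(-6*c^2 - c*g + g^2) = (c - g)/(3*c - g)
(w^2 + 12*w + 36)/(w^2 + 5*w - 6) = (w + 6)/(w - 1)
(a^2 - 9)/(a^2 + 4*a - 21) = (a + 3)/(a + 7)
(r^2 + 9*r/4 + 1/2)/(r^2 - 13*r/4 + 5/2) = (4*r^2 + 9*r + 2)/(4*r^2 - 13*r + 10)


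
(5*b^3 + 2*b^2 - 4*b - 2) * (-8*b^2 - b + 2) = -40*b^5 - 21*b^4 + 40*b^3 + 24*b^2 - 6*b - 4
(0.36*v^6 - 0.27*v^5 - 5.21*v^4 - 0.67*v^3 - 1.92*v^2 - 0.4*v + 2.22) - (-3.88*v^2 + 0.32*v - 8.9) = 0.36*v^6 - 0.27*v^5 - 5.21*v^4 - 0.67*v^3 + 1.96*v^2 - 0.72*v + 11.12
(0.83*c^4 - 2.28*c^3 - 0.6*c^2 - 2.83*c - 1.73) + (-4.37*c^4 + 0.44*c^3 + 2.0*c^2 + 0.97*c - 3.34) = -3.54*c^4 - 1.84*c^3 + 1.4*c^2 - 1.86*c - 5.07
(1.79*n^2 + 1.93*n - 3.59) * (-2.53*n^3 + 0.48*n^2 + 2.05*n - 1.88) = -4.5287*n^5 - 4.0237*n^4 + 13.6786*n^3 - 1.1319*n^2 - 10.9879*n + 6.7492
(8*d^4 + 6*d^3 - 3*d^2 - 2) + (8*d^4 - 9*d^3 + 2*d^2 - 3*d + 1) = 16*d^4 - 3*d^3 - d^2 - 3*d - 1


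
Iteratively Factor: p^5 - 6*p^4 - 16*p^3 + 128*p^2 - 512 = (p - 4)*(p^4 - 2*p^3 - 24*p^2 + 32*p + 128) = (p - 4)*(p + 4)*(p^3 - 6*p^2 + 32) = (p - 4)^2*(p + 4)*(p^2 - 2*p - 8) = (p - 4)^3*(p + 4)*(p + 2)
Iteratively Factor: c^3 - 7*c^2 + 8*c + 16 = (c + 1)*(c^2 - 8*c + 16) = (c - 4)*(c + 1)*(c - 4)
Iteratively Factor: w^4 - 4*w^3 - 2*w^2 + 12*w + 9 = (w - 3)*(w^3 - w^2 - 5*w - 3) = (w - 3)*(w + 1)*(w^2 - 2*w - 3) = (w - 3)^2*(w + 1)*(w + 1)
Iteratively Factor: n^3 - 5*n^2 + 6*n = (n - 3)*(n^2 - 2*n) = n*(n - 3)*(n - 2)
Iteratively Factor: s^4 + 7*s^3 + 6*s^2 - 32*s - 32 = (s + 1)*(s^3 + 6*s^2 - 32) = (s + 1)*(s + 4)*(s^2 + 2*s - 8) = (s + 1)*(s + 4)^2*(s - 2)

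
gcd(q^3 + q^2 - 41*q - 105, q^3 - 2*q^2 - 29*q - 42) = q^2 - 4*q - 21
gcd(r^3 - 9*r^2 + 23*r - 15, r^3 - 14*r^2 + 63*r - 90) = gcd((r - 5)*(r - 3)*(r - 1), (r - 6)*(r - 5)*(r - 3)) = r^2 - 8*r + 15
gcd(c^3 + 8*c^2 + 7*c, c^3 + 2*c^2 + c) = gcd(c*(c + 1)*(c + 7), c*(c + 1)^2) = c^2 + c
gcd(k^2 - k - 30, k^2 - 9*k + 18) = k - 6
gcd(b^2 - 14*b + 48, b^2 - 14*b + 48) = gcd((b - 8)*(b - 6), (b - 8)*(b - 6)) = b^2 - 14*b + 48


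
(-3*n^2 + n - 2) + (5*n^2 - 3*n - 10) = 2*n^2 - 2*n - 12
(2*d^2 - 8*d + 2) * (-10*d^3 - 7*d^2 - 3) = -20*d^5 + 66*d^4 + 36*d^3 - 20*d^2 + 24*d - 6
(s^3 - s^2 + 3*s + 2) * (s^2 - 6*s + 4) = s^5 - 7*s^4 + 13*s^3 - 20*s^2 + 8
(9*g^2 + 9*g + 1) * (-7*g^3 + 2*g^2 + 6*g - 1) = -63*g^5 - 45*g^4 + 65*g^3 + 47*g^2 - 3*g - 1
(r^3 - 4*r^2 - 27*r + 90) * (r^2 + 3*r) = r^5 - r^4 - 39*r^3 + 9*r^2 + 270*r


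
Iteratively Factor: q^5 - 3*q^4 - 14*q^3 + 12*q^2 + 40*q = (q + 2)*(q^4 - 5*q^3 - 4*q^2 + 20*q) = (q - 5)*(q + 2)*(q^3 - 4*q) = q*(q - 5)*(q + 2)*(q^2 - 4) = q*(q - 5)*(q + 2)^2*(q - 2)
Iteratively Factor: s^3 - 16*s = (s - 4)*(s^2 + 4*s) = (s - 4)*(s + 4)*(s)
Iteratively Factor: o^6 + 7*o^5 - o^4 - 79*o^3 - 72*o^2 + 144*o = (o - 3)*(o^5 + 10*o^4 + 29*o^3 + 8*o^2 - 48*o) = (o - 3)*(o - 1)*(o^4 + 11*o^3 + 40*o^2 + 48*o) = (o - 3)*(o - 1)*(o + 3)*(o^3 + 8*o^2 + 16*o) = (o - 3)*(o - 1)*(o + 3)*(o + 4)*(o^2 + 4*o) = o*(o - 3)*(o - 1)*(o + 3)*(o + 4)*(o + 4)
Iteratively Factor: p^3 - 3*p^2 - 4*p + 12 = (p - 3)*(p^2 - 4) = (p - 3)*(p + 2)*(p - 2)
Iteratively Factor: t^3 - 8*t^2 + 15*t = (t - 3)*(t^2 - 5*t) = t*(t - 3)*(t - 5)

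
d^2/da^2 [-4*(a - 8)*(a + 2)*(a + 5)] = 8 - 24*a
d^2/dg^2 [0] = 0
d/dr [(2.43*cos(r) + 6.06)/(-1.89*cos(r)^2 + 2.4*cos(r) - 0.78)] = (-4.5927*cos(r)^2 - 22.9068*cos(r) + 16.4394)*sin(r)/(3.5721*cos(r)^4 - 9.072*cos(r)^3 + 8.7084*cos(r)^2 - 3.744*cos(r) + 0.6084)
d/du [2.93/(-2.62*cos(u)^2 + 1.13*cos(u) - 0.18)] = (3.3109 - 15.3532*cos(u))*sin(u)/(2.62*cos(u)^2 - 1.13*cos(u) + 0.18)^2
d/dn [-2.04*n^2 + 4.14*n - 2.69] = 4.14 - 4.08*n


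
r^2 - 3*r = r*(r - 3)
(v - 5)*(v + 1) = v^2 - 4*v - 5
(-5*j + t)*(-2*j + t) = 10*j^2 - 7*j*t + t^2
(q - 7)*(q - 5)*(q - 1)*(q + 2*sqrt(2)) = q^4 - 13*q^3 + 2*sqrt(2)*q^3 - 26*sqrt(2)*q^2 + 47*q^2 - 35*q + 94*sqrt(2)*q - 70*sqrt(2)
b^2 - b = b*(b - 1)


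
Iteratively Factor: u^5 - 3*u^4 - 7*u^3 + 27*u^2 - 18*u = (u + 3)*(u^4 - 6*u^3 + 11*u^2 - 6*u) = (u - 2)*(u + 3)*(u^3 - 4*u^2 + 3*u) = u*(u - 2)*(u + 3)*(u^2 - 4*u + 3) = u*(u - 2)*(u - 1)*(u + 3)*(u - 3)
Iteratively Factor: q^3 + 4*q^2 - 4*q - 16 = (q + 4)*(q^2 - 4) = (q + 2)*(q + 4)*(q - 2)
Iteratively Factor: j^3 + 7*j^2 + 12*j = (j + 4)*(j^2 + 3*j) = j*(j + 4)*(j + 3)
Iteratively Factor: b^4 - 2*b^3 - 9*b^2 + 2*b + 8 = (b + 1)*(b^3 - 3*b^2 - 6*b + 8) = (b - 4)*(b + 1)*(b^2 + b - 2) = (b - 4)*(b - 1)*(b + 1)*(b + 2)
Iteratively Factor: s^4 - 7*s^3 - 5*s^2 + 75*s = (s - 5)*(s^3 - 2*s^2 - 15*s) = s*(s - 5)*(s^2 - 2*s - 15) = s*(s - 5)*(s + 3)*(s - 5)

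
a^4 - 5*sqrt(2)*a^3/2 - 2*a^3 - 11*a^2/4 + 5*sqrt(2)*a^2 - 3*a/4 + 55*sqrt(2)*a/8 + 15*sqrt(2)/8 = (a - 3)*(a + 1/2)^2*(a - 5*sqrt(2)/2)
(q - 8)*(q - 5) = q^2 - 13*q + 40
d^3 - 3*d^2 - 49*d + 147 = (d - 7)*(d - 3)*(d + 7)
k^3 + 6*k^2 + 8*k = k*(k + 2)*(k + 4)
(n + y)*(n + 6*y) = n^2 + 7*n*y + 6*y^2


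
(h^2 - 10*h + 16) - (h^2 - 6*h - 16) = 32 - 4*h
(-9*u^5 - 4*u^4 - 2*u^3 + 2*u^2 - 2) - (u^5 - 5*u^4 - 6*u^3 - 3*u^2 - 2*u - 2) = -10*u^5 + u^4 + 4*u^3 + 5*u^2 + 2*u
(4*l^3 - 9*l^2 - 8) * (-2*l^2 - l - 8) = -8*l^5 + 14*l^4 - 23*l^3 + 88*l^2 + 8*l + 64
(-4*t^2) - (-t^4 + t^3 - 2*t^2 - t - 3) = t^4 - t^3 - 2*t^2 + t + 3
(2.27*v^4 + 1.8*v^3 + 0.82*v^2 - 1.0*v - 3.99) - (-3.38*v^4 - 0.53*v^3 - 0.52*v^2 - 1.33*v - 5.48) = 5.65*v^4 + 2.33*v^3 + 1.34*v^2 + 0.33*v + 1.49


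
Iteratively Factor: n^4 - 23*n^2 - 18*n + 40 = (n - 5)*(n^3 + 5*n^2 + 2*n - 8) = (n - 5)*(n + 4)*(n^2 + n - 2) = (n - 5)*(n + 2)*(n + 4)*(n - 1)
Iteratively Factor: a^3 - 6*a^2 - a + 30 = (a - 5)*(a^2 - a - 6) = (a - 5)*(a + 2)*(a - 3)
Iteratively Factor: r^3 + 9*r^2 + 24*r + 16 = (r + 1)*(r^2 + 8*r + 16) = (r + 1)*(r + 4)*(r + 4)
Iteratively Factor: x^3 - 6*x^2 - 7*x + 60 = (x + 3)*(x^2 - 9*x + 20) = (x - 5)*(x + 3)*(x - 4)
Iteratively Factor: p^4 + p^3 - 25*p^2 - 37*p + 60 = (p - 1)*(p^3 + 2*p^2 - 23*p - 60) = (p - 1)*(p + 3)*(p^2 - p - 20) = (p - 5)*(p - 1)*(p + 3)*(p + 4)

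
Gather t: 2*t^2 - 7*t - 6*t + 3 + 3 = 2*t^2 - 13*t + 6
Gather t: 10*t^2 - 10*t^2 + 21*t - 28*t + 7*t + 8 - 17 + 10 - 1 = 0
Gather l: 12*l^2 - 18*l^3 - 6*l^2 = -18*l^3 + 6*l^2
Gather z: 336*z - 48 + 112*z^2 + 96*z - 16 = 112*z^2 + 432*z - 64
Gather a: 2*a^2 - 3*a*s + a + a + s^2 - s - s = 2*a^2 + a*(2 - 3*s) + s^2 - 2*s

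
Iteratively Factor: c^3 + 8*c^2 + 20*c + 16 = (c + 2)*(c^2 + 6*c + 8) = (c + 2)^2*(c + 4)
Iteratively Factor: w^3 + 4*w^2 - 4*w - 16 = (w + 4)*(w^2 - 4) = (w - 2)*(w + 4)*(w + 2)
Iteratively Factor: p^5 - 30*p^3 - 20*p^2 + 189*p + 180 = (p - 3)*(p^4 + 3*p^3 - 21*p^2 - 83*p - 60) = (p - 3)*(p + 3)*(p^3 - 21*p - 20) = (p - 3)*(p + 3)*(p + 4)*(p^2 - 4*p - 5) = (p - 5)*(p - 3)*(p + 3)*(p + 4)*(p + 1)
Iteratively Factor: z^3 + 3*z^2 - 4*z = (z + 4)*(z^2 - z) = z*(z + 4)*(z - 1)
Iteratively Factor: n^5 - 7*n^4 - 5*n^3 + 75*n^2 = (n)*(n^4 - 7*n^3 - 5*n^2 + 75*n) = n*(n - 5)*(n^3 - 2*n^2 - 15*n) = n*(n - 5)^2*(n^2 + 3*n) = n^2*(n - 5)^2*(n + 3)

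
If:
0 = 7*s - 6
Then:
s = 6/7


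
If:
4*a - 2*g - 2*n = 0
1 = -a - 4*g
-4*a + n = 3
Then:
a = -11/7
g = 1/7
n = -23/7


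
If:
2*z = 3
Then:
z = 3/2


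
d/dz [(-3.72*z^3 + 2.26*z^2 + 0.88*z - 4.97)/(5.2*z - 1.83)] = (-38.688*z^3 + 32.1748*z^2 - 8.2716*z + 24.2336)/(27.04*z^2 - 19.032*z + 3.3489)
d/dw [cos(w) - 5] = -sin(w)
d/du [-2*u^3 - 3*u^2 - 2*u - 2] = -6*u^2 - 6*u - 2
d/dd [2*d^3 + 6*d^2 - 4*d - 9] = 6*d^2 + 12*d - 4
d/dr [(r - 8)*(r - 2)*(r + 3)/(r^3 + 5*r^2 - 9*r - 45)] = 2*(6*r^2 - 31*r + 59)/(r^4 + 4*r^3 - 26*r^2 - 60*r + 225)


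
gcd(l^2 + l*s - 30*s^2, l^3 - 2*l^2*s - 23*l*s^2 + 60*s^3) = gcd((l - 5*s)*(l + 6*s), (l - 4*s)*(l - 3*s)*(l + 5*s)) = 1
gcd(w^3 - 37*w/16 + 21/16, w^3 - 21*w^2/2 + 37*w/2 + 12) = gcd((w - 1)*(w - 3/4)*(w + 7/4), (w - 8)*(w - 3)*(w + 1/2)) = 1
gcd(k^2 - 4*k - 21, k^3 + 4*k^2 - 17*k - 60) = k + 3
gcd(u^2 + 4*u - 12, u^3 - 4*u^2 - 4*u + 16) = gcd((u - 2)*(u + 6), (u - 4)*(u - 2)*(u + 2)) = u - 2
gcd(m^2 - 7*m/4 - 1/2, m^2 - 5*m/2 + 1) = m - 2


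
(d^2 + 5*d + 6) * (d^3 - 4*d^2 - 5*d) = d^5 + d^4 - 19*d^3 - 49*d^2 - 30*d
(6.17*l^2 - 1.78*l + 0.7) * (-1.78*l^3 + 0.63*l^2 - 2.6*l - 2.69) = -10.9826*l^5 + 7.0555*l^4 - 18.4094*l^3 - 11.5283*l^2 + 2.9682*l - 1.883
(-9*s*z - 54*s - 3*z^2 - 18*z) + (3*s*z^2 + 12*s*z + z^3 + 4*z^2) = 3*s*z^2 + 3*s*z - 54*s + z^3 + z^2 - 18*z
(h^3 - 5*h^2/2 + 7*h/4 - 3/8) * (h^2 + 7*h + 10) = h^5 + 9*h^4/2 - 23*h^3/4 - 105*h^2/8 + 119*h/8 - 15/4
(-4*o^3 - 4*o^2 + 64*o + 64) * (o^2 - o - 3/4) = -4*o^5 + 71*o^3 + 3*o^2 - 112*o - 48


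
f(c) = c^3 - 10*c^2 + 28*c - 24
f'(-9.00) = 451.00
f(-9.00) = -1815.00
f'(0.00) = 28.00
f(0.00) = -24.00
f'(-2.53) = 97.80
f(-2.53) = -175.04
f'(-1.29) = 58.79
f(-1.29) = -78.91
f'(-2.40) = 93.28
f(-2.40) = -162.62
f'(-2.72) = 104.60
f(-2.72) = -194.27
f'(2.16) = -1.20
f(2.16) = -0.10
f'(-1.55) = 66.21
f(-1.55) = -95.15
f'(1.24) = 7.81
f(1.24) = -2.75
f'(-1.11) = 53.90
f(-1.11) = -68.77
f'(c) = 3*c^2 - 20*c + 28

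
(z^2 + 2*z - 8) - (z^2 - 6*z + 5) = 8*z - 13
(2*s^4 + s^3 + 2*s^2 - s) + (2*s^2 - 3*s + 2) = 2*s^4 + s^3 + 4*s^2 - 4*s + 2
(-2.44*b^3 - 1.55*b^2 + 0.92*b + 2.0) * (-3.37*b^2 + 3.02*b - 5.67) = 8.2228*b^5 - 2.1453*b^4 + 6.0534*b^3 + 4.8269*b^2 + 0.8236*b - 11.34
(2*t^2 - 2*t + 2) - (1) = 2*t^2 - 2*t + 1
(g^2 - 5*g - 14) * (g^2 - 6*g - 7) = g^4 - 11*g^3 + 9*g^2 + 119*g + 98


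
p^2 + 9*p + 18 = (p + 3)*(p + 6)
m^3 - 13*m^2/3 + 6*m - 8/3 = (m - 2)*(m - 4/3)*(m - 1)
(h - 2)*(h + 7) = h^2 + 5*h - 14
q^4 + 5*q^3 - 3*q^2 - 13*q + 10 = (q - 1)^2*(q + 2)*(q + 5)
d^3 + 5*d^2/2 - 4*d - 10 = (d - 2)*(d + 2)*(d + 5/2)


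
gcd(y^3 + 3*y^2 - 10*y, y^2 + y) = y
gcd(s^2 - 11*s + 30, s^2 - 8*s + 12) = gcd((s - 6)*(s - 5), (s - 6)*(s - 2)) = s - 6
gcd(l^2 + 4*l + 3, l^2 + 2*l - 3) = l + 3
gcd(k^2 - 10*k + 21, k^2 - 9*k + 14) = k - 7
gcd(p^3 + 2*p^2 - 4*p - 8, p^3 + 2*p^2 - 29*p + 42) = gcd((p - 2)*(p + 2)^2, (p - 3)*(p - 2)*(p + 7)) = p - 2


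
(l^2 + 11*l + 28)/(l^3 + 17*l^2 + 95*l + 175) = (l + 4)/(l^2 + 10*l + 25)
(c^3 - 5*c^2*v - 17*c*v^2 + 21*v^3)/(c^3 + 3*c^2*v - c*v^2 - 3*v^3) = (c - 7*v)/(c + v)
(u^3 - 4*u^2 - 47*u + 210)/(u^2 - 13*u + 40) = (u^2 + u - 42)/(u - 8)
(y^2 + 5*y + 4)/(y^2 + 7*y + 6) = (y + 4)/(y + 6)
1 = 1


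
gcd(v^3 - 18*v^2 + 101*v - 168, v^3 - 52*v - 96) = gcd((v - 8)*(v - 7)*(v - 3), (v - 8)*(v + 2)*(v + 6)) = v - 8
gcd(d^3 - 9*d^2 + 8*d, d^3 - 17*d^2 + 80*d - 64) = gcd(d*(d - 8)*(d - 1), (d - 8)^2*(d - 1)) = d^2 - 9*d + 8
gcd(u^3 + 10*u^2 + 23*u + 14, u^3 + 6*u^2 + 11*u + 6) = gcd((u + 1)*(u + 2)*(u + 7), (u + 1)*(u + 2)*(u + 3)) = u^2 + 3*u + 2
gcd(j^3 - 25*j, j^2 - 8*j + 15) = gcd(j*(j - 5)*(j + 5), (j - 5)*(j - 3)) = j - 5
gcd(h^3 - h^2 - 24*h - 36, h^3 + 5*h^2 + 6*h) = h^2 + 5*h + 6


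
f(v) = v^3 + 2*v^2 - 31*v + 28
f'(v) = 3*v^2 + 4*v - 31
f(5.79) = 109.66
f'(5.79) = 92.73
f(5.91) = 121.07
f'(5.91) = 97.42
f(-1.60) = 78.62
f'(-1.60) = -29.72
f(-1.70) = 81.57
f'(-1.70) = -29.13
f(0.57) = 11.16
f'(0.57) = -27.75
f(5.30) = 68.76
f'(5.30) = 74.47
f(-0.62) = 47.75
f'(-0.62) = -32.33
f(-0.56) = 45.81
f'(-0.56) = -32.30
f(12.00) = 1672.00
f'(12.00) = 449.00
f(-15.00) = -2432.00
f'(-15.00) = 584.00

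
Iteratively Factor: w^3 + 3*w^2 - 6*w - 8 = (w + 4)*(w^2 - w - 2) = (w - 2)*(w + 4)*(w + 1)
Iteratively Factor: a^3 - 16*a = (a + 4)*(a^2 - 4*a) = a*(a + 4)*(a - 4)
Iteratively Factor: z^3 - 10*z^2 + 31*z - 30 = (z - 5)*(z^2 - 5*z + 6) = (z - 5)*(z - 2)*(z - 3)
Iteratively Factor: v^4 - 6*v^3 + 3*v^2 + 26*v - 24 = (v + 2)*(v^3 - 8*v^2 + 19*v - 12) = (v - 3)*(v + 2)*(v^2 - 5*v + 4) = (v - 3)*(v - 1)*(v + 2)*(v - 4)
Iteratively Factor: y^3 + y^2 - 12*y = (y)*(y^2 + y - 12) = y*(y - 3)*(y + 4)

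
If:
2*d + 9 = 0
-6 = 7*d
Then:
No Solution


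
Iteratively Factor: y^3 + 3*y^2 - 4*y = (y + 4)*(y^2 - y) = y*(y + 4)*(y - 1)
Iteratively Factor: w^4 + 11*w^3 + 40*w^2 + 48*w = (w + 3)*(w^3 + 8*w^2 + 16*w) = w*(w + 3)*(w^2 + 8*w + 16) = w*(w + 3)*(w + 4)*(w + 4)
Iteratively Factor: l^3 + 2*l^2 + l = (l)*(l^2 + 2*l + 1) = l*(l + 1)*(l + 1)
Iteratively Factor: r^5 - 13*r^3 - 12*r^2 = (r)*(r^4 - 13*r^2 - 12*r) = r^2*(r^3 - 13*r - 12) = r^2*(r + 1)*(r^2 - r - 12) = r^2*(r - 4)*(r + 1)*(r + 3)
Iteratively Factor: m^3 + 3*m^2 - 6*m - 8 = (m + 1)*(m^2 + 2*m - 8) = (m + 1)*(m + 4)*(m - 2)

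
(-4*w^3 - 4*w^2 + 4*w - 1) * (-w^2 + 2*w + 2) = 4*w^5 - 4*w^4 - 20*w^3 + w^2 + 6*w - 2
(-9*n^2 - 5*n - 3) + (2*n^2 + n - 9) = -7*n^2 - 4*n - 12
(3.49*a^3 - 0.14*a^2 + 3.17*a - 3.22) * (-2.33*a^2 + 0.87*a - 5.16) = -8.1317*a^5 + 3.3625*a^4 - 25.5163*a^3 + 10.9829*a^2 - 19.1586*a + 16.6152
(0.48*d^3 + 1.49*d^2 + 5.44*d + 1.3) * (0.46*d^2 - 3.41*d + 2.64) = 0.2208*d^5 - 0.9514*d^4 - 1.3113*d^3 - 14.0188*d^2 + 9.9286*d + 3.432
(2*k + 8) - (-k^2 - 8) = k^2 + 2*k + 16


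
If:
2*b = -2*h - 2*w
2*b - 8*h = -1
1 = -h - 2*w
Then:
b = 7/18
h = 2/9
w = -11/18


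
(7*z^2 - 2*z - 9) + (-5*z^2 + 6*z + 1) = 2*z^2 + 4*z - 8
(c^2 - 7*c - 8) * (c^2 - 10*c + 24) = c^4 - 17*c^3 + 86*c^2 - 88*c - 192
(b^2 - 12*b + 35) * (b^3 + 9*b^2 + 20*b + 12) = b^5 - 3*b^4 - 53*b^3 + 87*b^2 + 556*b + 420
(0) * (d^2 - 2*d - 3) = 0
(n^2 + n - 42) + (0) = n^2 + n - 42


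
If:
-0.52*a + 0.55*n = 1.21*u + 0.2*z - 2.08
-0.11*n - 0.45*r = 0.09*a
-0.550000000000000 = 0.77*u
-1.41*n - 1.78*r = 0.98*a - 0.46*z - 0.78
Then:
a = 0.068250018297592*z + 3.88094055597794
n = 0.428163653663178*z - 1.68399386395852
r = -0.118312230110517*z - 0.364545166672392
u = -0.71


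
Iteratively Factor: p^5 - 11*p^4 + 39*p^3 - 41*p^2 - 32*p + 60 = (p - 5)*(p^4 - 6*p^3 + 9*p^2 + 4*p - 12) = (p - 5)*(p + 1)*(p^3 - 7*p^2 + 16*p - 12) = (p - 5)*(p - 3)*(p + 1)*(p^2 - 4*p + 4) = (p - 5)*(p - 3)*(p - 2)*(p + 1)*(p - 2)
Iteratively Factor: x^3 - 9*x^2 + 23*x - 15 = (x - 1)*(x^2 - 8*x + 15) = (x - 5)*(x - 1)*(x - 3)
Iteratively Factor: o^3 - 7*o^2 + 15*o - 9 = (o - 3)*(o^2 - 4*o + 3) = (o - 3)*(o - 1)*(o - 3)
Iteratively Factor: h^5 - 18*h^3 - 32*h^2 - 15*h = (h - 5)*(h^4 + 5*h^3 + 7*h^2 + 3*h) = (h - 5)*(h + 1)*(h^3 + 4*h^2 + 3*h) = (h - 5)*(h + 1)*(h + 3)*(h^2 + h) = h*(h - 5)*(h + 1)*(h + 3)*(h + 1)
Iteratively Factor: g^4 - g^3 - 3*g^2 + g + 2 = (g - 1)*(g^3 - 3*g - 2) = (g - 2)*(g - 1)*(g^2 + 2*g + 1) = (g - 2)*(g - 1)*(g + 1)*(g + 1)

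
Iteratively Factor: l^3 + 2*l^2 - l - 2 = (l - 1)*(l^2 + 3*l + 2) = (l - 1)*(l + 2)*(l + 1)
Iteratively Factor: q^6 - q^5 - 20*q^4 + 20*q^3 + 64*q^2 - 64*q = (q)*(q^5 - q^4 - 20*q^3 + 20*q^2 + 64*q - 64) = q*(q + 4)*(q^4 - 5*q^3 + 20*q - 16) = q*(q + 2)*(q + 4)*(q^3 - 7*q^2 + 14*q - 8) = q*(q - 1)*(q + 2)*(q + 4)*(q^2 - 6*q + 8) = q*(q - 4)*(q - 1)*(q + 2)*(q + 4)*(q - 2)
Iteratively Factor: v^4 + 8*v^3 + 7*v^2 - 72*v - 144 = (v - 3)*(v^3 + 11*v^2 + 40*v + 48) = (v - 3)*(v + 4)*(v^2 + 7*v + 12) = (v - 3)*(v + 3)*(v + 4)*(v + 4)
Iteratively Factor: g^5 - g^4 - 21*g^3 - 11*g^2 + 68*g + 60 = (g + 2)*(g^4 - 3*g^3 - 15*g^2 + 19*g + 30) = (g + 1)*(g + 2)*(g^3 - 4*g^2 - 11*g + 30) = (g - 2)*(g + 1)*(g + 2)*(g^2 - 2*g - 15) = (g - 5)*(g - 2)*(g + 1)*(g + 2)*(g + 3)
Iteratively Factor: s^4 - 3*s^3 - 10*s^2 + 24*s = (s)*(s^3 - 3*s^2 - 10*s + 24) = s*(s - 2)*(s^2 - s - 12) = s*(s - 2)*(s + 3)*(s - 4)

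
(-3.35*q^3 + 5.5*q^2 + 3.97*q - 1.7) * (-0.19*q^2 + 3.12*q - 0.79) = 0.6365*q^5 - 11.497*q^4 + 19.0522*q^3 + 8.3644*q^2 - 8.4403*q + 1.343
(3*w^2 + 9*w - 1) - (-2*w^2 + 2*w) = 5*w^2 + 7*w - 1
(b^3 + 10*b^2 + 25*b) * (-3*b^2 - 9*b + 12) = -3*b^5 - 39*b^4 - 153*b^3 - 105*b^2 + 300*b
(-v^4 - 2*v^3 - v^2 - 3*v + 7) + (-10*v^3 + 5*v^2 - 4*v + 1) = -v^4 - 12*v^3 + 4*v^2 - 7*v + 8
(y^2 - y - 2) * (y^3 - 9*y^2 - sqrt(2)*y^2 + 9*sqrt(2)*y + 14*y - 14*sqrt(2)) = y^5 - 10*y^4 - sqrt(2)*y^4 + 10*sqrt(2)*y^3 + 21*y^3 - 21*sqrt(2)*y^2 + 4*y^2 - 28*y - 4*sqrt(2)*y + 28*sqrt(2)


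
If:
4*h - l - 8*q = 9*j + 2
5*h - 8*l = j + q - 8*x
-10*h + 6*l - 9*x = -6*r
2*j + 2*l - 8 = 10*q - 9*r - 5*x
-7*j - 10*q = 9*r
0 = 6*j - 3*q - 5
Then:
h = 70073/161127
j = 84538/161127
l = -7052/161127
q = -99469/161127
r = 134308/483381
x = -52714/161127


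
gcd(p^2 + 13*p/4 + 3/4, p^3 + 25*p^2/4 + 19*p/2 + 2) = p + 1/4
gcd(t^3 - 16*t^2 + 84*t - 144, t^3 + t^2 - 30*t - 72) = t - 6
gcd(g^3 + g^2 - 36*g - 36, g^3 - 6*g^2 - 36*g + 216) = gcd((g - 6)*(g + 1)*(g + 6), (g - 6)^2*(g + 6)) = g^2 - 36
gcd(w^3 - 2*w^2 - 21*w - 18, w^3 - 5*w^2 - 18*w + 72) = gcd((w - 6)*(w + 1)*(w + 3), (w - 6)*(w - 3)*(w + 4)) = w - 6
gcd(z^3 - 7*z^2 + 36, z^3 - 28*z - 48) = z^2 - 4*z - 12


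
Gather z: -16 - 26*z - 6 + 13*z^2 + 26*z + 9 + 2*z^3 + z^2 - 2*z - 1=2*z^3 + 14*z^2 - 2*z - 14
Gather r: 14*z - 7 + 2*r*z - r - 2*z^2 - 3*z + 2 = r*(2*z - 1) - 2*z^2 + 11*z - 5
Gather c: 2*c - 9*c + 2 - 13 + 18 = 7 - 7*c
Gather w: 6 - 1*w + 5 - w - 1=10 - 2*w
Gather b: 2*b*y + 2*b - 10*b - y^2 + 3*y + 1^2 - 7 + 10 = b*(2*y - 8) - y^2 + 3*y + 4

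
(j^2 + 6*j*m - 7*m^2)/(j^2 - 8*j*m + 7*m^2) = (j + 7*m)/(j - 7*m)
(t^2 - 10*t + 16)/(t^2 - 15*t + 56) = (t - 2)/(t - 7)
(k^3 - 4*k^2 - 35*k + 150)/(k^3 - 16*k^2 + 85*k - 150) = (k + 6)/(k - 6)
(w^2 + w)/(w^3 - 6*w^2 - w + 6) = w/(w^2 - 7*w + 6)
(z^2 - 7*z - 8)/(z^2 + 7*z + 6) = (z - 8)/(z + 6)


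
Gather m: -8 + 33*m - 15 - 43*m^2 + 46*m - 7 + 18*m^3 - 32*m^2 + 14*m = 18*m^3 - 75*m^2 + 93*m - 30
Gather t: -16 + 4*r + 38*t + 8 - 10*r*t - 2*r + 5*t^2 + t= 2*r + 5*t^2 + t*(39 - 10*r) - 8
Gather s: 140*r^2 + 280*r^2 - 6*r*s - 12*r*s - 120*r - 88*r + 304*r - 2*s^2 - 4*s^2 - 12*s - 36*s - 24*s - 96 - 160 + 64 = 420*r^2 + 96*r - 6*s^2 + s*(-18*r - 72) - 192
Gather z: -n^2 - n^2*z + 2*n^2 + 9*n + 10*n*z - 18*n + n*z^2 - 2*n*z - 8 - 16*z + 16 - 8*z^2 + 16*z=n^2 - 9*n + z^2*(n - 8) + z*(-n^2 + 8*n) + 8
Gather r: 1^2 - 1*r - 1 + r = 0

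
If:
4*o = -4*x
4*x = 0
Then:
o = 0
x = 0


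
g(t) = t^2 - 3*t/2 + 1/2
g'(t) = 2*t - 3/2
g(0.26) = 0.18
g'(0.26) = -0.98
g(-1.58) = 5.37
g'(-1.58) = -4.66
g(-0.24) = 0.92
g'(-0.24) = -1.98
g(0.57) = -0.03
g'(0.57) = -0.36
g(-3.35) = 16.75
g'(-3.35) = -8.20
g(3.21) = 5.99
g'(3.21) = 4.92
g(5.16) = 19.39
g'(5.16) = 8.82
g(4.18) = 11.70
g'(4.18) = 6.86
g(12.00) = 126.50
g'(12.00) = 22.50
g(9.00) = 68.00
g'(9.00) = 16.50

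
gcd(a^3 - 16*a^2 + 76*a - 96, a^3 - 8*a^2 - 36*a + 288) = a^2 - 14*a + 48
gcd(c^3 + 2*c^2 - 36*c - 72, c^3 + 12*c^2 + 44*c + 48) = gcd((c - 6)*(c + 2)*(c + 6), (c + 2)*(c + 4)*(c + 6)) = c^2 + 8*c + 12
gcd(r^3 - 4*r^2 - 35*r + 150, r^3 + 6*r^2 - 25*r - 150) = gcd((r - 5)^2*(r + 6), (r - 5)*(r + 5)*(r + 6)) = r^2 + r - 30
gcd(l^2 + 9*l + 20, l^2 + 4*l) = l + 4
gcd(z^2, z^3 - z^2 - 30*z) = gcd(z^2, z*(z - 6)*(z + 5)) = z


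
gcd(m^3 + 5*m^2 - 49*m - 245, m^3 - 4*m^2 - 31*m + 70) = m^2 - 2*m - 35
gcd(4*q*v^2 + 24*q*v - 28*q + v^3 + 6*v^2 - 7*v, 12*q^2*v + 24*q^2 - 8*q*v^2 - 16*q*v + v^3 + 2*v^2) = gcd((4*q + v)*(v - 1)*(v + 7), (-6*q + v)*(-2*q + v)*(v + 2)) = 1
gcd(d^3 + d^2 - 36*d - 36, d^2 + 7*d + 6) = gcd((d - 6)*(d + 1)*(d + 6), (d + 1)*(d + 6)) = d^2 + 7*d + 6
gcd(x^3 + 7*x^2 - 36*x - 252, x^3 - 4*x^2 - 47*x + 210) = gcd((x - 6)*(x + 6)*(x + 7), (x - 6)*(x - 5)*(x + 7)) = x^2 + x - 42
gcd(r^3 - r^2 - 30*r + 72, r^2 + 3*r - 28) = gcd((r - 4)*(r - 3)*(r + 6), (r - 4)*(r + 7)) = r - 4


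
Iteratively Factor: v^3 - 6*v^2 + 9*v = (v)*(v^2 - 6*v + 9) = v*(v - 3)*(v - 3)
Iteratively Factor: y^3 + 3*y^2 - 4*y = (y - 1)*(y^2 + 4*y) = y*(y - 1)*(y + 4)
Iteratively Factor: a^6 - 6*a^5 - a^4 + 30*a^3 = (a)*(a^5 - 6*a^4 - a^3 + 30*a^2) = a^2*(a^4 - 6*a^3 - a^2 + 30*a) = a^2*(a - 5)*(a^3 - a^2 - 6*a) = a^2*(a - 5)*(a - 3)*(a^2 + 2*a) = a^3*(a - 5)*(a - 3)*(a + 2)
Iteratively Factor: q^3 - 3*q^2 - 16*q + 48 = (q - 4)*(q^2 + q - 12) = (q - 4)*(q + 4)*(q - 3)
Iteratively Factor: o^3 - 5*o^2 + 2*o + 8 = (o - 2)*(o^2 - 3*o - 4) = (o - 2)*(o + 1)*(o - 4)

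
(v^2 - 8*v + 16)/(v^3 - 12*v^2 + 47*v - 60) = (v - 4)/(v^2 - 8*v + 15)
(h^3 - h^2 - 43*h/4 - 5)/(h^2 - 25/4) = (2*h^2 - 7*h - 4)/(2*h - 5)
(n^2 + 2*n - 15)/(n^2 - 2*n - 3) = (n + 5)/(n + 1)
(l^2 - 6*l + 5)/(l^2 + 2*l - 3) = (l - 5)/(l + 3)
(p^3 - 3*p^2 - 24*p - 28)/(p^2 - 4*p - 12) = (p^2 - 5*p - 14)/(p - 6)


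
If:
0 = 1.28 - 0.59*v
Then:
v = 2.17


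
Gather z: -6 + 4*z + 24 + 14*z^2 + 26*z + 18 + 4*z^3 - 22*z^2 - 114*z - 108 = 4*z^3 - 8*z^2 - 84*z - 72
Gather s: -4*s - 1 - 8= -4*s - 9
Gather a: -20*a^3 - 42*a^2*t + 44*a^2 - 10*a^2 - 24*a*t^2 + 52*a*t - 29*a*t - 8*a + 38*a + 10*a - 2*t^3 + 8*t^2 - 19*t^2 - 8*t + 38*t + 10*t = -20*a^3 + a^2*(34 - 42*t) + a*(-24*t^2 + 23*t + 40) - 2*t^3 - 11*t^2 + 40*t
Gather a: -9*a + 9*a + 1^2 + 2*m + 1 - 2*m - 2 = 0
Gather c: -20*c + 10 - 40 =-20*c - 30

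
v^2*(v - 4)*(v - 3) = v^4 - 7*v^3 + 12*v^2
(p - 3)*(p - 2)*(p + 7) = p^3 + 2*p^2 - 29*p + 42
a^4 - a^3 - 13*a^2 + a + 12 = (a - 4)*(a - 1)*(a + 1)*(a + 3)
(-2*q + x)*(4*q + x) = -8*q^2 + 2*q*x + x^2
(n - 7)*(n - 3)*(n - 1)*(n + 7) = n^4 - 4*n^3 - 46*n^2 + 196*n - 147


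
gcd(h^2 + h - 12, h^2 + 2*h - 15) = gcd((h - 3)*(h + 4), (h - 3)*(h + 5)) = h - 3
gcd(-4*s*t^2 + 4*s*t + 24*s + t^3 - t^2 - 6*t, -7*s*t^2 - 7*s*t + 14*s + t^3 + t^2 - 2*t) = t + 2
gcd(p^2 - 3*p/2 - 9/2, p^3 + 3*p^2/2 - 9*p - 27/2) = p^2 - 3*p/2 - 9/2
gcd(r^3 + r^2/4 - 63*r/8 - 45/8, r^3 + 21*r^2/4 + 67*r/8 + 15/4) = r^2 + 13*r/4 + 15/8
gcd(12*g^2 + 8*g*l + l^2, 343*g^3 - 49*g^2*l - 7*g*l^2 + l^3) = 1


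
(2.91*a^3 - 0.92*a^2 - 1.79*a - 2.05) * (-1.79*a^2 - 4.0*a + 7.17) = -5.2089*a^5 - 9.9932*a^4 + 27.7488*a^3 + 4.2331*a^2 - 4.6343*a - 14.6985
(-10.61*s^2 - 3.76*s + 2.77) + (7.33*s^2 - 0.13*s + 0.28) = -3.28*s^2 - 3.89*s + 3.05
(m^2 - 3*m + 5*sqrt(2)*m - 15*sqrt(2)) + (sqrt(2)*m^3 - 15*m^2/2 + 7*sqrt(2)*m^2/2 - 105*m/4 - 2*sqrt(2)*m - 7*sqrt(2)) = sqrt(2)*m^3 - 13*m^2/2 + 7*sqrt(2)*m^2/2 - 117*m/4 + 3*sqrt(2)*m - 22*sqrt(2)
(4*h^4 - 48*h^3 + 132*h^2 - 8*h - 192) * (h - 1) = 4*h^5 - 52*h^4 + 180*h^3 - 140*h^2 - 184*h + 192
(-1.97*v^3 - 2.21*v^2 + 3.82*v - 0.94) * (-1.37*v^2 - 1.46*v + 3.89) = 2.6989*v^5 + 5.9039*v^4 - 9.6701*v^3 - 12.8863*v^2 + 16.2322*v - 3.6566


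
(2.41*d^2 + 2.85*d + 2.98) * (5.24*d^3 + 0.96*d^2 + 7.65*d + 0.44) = 12.6284*d^5 + 17.2476*d^4 + 36.7877*d^3 + 25.7237*d^2 + 24.051*d + 1.3112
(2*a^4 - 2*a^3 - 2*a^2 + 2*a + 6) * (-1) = -2*a^4 + 2*a^3 + 2*a^2 - 2*a - 6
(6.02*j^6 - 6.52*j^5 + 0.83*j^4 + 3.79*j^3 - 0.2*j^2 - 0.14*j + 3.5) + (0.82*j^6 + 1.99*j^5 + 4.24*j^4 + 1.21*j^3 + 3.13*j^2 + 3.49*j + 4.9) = 6.84*j^6 - 4.53*j^5 + 5.07*j^4 + 5.0*j^3 + 2.93*j^2 + 3.35*j + 8.4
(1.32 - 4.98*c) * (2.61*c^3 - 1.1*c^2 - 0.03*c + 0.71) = -12.9978*c^4 + 8.9232*c^3 - 1.3026*c^2 - 3.5754*c + 0.9372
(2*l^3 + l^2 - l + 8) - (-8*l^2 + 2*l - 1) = 2*l^3 + 9*l^2 - 3*l + 9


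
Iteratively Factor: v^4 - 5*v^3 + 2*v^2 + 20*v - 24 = (v + 2)*(v^3 - 7*v^2 + 16*v - 12) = (v - 3)*(v + 2)*(v^2 - 4*v + 4) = (v - 3)*(v - 2)*(v + 2)*(v - 2)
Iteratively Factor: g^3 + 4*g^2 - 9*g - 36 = (g - 3)*(g^2 + 7*g + 12) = (g - 3)*(g + 4)*(g + 3)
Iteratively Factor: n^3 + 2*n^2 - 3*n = (n - 1)*(n^2 + 3*n) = (n - 1)*(n + 3)*(n)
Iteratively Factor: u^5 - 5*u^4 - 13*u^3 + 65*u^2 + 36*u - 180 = (u + 3)*(u^4 - 8*u^3 + 11*u^2 + 32*u - 60) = (u - 5)*(u + 3)*(u^3 - 3*u^2 - 4*u + 12) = (u - 5)*(u - 2)*(u + 3)*(u^2 - u - 6) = (u - 5)*(u - 2)*(u + 2)*(u + 3)*(u - 3)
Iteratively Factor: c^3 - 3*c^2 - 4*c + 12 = (c - 2)*(c^2 - c - 6) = (c - 2)*(c + 2)*(c - 3)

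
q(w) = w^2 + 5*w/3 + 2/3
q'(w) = 2*w + 5/3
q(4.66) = 30.15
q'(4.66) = 10.99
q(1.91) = 7.50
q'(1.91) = 5.49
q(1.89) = 7.39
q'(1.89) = 5.45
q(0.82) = 2.71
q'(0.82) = 3.31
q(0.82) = 2.71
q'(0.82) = 3.31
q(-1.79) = 0.89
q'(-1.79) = -1.91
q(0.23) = 1.10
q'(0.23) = 2.13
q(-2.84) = 4.00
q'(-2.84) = -4.01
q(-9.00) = 66.67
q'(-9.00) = -16.33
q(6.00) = 46.67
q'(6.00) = 13.67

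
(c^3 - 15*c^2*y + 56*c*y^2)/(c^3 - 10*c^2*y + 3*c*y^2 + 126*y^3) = c*(-c + 8*y)/(-c^2 + 3*c*y + 18*y^2)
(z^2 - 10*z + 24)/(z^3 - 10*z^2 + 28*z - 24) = (z - 4)/(z^2 - 4*z + 4)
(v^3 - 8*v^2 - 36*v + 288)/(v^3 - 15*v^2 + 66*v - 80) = (v^2 - 36)/(v^2 - 7*v + 10)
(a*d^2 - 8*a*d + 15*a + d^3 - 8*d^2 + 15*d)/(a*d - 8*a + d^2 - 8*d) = (d^2 - 8*d + 15)/(d - 8)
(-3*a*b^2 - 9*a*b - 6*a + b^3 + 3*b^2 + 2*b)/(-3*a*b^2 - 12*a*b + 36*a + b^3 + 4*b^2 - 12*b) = (b^2 + 3*b + 2)/(b^2 + 4*b - 12)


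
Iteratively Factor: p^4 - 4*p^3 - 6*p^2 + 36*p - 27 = (p - 3)*(p^3 - p^2 - 9*p + 9) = (p - 3)*(p - 1)*(p^2 - 9) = (p - 3)^2*(p - 1)*(p + 3)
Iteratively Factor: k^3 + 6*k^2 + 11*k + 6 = (k + 2)*(k^2 + 4*k + 3) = (k + 2)*(k + 3)*(k + 1)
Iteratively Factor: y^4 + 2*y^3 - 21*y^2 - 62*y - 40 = (y - 5)*(y^3 + 7*y^2 + 14*y + 8) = (y - 5)*(y + 4)*(y^2 + 3*y + 2) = (y - 5)*(y + 1)*(y + 4)*(y + 2)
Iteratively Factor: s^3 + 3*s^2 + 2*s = (s + 2)*(s^2 + s) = s*(s + 2)*(s + 1)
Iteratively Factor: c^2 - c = (c - 1)*(c)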